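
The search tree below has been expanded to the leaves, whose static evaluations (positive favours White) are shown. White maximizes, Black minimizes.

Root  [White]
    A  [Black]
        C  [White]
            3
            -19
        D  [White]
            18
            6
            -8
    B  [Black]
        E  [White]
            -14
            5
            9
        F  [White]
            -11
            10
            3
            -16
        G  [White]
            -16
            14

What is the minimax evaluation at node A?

3

C (White): max(3, -19) = 3
D (White): max(18, 6, -8) = 18
A (Black): min(3, 18) = 3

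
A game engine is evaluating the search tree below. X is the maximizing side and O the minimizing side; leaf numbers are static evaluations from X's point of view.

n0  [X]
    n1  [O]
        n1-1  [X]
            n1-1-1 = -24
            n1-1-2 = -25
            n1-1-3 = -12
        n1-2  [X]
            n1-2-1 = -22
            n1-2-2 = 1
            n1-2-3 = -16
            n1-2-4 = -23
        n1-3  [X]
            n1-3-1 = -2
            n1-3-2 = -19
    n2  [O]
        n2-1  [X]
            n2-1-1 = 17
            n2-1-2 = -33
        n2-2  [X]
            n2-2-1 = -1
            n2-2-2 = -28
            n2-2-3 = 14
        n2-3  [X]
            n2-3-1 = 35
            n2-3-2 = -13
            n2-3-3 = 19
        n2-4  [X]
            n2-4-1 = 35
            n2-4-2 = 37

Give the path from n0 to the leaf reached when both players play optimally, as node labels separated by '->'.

n0 -> n2 -> n2-2 -> n2-2-3

n1-1 (X): max(-24, -25, -12) = -12
n1-2 (X): max(-22, 1, -16, -23) = 1
n1-3 (X): max(-2, -19) = -2
n1 (O): min(-12, 1, -2) = -12
n2-1 (X): max(17, -33) = 17
n2-2 (X): max(-1, -28, 14) = 14
n2-3 (X): max(35, -13, 19) = 35
n2-4 (X): max(35, 37) = 37
n2 (O): min(17, 14, 35, 37) = 14
n0 (X): max(-12, 14) = 14
At n0, X picks n2 (highest: 14).
At n2, O picks n2-2 (lowest: 14).
At n2-2, X picks n2-2-3 (highest: 14).
Terminal value 14.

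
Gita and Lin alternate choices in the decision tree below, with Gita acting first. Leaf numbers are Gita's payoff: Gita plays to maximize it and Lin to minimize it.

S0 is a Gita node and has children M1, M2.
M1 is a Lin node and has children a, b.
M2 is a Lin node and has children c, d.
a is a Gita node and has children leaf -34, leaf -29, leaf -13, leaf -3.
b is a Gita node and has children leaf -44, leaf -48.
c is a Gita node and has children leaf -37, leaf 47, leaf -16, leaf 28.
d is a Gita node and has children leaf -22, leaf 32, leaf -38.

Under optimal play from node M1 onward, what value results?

-44

a (Gita): max(-34, -29, -13, -3) = -3
b (Gita): max(-44, -48) = -44
M1 (Lin): min(-3, -44) = -44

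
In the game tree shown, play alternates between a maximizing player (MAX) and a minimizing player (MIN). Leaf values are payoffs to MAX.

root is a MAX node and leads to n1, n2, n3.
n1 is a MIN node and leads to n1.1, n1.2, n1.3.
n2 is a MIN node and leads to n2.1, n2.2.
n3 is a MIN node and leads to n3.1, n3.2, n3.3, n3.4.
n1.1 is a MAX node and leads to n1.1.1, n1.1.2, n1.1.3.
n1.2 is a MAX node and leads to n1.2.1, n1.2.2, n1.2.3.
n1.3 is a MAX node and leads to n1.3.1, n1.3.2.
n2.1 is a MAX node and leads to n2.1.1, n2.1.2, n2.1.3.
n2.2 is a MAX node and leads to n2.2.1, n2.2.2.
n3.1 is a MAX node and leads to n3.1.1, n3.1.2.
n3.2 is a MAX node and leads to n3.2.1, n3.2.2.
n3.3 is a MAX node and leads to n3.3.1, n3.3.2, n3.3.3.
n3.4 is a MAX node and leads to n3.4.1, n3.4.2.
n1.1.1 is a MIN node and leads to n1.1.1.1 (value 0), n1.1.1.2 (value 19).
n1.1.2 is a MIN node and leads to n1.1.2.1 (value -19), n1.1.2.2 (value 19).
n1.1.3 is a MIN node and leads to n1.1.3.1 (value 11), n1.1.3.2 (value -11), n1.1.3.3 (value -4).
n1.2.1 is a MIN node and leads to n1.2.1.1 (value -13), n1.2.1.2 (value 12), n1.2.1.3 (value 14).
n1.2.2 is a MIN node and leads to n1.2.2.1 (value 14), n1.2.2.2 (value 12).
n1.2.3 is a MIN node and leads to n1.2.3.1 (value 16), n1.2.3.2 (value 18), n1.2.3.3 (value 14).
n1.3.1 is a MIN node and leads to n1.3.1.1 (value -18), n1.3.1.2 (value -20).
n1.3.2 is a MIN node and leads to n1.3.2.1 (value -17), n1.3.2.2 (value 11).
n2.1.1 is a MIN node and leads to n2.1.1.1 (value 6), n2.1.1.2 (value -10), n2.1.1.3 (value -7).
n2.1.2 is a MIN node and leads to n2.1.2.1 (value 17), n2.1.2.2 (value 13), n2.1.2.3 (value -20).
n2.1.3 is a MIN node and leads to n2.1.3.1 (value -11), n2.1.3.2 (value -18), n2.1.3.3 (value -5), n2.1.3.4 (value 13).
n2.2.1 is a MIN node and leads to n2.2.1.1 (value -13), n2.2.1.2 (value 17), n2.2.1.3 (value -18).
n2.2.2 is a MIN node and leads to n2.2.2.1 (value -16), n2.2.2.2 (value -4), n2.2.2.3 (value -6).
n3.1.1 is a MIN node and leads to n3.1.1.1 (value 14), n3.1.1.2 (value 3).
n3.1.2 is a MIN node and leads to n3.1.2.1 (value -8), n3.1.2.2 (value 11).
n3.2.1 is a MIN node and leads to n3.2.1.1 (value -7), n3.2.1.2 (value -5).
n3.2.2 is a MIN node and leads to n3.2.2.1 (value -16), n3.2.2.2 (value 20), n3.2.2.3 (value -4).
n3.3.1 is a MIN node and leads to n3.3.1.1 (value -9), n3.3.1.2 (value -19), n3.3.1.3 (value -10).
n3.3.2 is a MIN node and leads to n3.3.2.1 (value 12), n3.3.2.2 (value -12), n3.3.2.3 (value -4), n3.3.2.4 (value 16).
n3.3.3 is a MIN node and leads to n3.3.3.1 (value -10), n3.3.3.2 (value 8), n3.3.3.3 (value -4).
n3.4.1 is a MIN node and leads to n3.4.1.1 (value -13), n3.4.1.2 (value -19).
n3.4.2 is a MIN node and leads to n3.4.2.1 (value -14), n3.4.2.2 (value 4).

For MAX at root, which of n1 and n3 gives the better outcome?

n3

n1.1.1 (MIN): min(0, 19) = 0
n1.1.2 (MIN): min(-19, 19) = -19
n1.1.3 (MIN): min(11, -11, -4) = -11
n1.1 (MAX): max(0, -19, -11) = 0
n1.2.1 (MIN): min(-13, 12, 14) = -13
n1.2.2 (MIN): min(14, 12) = 12
n1.2.3 (MIN): min(16, 18, 14) = 14
n1.2 (MAX): max(-13, 12, 14) = 14
n1.3.1 (MIN): min(-18, -20) = -20
n1.3.2 (MIN): min(-17, 11) = -17
n1.3 (MAX): max(-20, -17) = -17
n1 (MIN): min(0, 14, -17) = -17
n3.1.1 (MIN): min(14, 3) = 3
n3.1.2 (MIN): min(-8, 11) = -8
n3.1 (MAX): max(3, -8) = 3
n3.2.1 (MIN): min(-7, -5) = -7
n3.2.2 (MIN): min(-16, 20, -4) = -16
n3.2 (MAX): max(-7, -16) = -7
n3.3.1 (MIN): min(-9, -19, -10) = -19
n3.3.2 (MIN): min(12, -12, -4, 16) = -12
n3.3.3 (MIN): min(-10, 8, -4) = -10
n3.3 (MAX): max(-19, -12, -10) = -10
n3.4.1 (MIN): min(-13, -19) = -19
n3.4.2 (MIN): min(-14, 4) = -14
n3.4 (MAX): max(-19, -14) = -14
n3 (MIN): min(3, -7, -10, -14) = -14
MAX prefers the higher value; n1=-17, n3=-14. n3 is better since -14 > -17.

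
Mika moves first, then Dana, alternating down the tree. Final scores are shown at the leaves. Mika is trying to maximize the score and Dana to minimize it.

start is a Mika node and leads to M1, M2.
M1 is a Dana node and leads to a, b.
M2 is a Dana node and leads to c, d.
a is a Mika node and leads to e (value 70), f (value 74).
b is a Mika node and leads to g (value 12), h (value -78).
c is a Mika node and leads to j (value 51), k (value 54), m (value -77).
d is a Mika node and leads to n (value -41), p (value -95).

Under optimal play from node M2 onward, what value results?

c (Mika): max(51, 54, -77) = 54
d (Mika): max(-41, -95) = -41
M2 (Dana): min(54, -41) = -41

-41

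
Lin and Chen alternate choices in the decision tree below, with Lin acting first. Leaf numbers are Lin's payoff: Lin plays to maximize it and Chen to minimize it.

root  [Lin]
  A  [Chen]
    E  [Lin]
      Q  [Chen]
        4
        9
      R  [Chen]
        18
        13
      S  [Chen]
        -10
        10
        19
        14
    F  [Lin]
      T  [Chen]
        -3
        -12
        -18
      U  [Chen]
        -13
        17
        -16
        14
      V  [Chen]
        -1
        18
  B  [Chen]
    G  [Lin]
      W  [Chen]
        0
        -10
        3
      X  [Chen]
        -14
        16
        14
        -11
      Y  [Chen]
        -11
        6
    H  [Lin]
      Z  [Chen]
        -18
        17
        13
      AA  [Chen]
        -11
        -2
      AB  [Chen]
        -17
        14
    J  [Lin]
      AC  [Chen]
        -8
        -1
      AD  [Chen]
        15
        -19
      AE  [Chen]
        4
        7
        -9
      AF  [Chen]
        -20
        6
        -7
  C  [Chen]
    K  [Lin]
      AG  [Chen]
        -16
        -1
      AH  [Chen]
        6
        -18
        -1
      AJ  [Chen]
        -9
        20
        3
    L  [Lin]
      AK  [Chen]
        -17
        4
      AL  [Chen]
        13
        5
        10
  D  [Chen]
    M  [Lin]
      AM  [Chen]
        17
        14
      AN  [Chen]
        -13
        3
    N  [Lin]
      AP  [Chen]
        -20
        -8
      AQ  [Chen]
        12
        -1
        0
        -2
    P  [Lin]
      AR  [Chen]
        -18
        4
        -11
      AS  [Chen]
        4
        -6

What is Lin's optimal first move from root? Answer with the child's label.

A

Q (Chen): min(4, 9) = 4
R (Chen): min(18, 13) = 13
S (Chen): min(-10, 10, 19, 14) = -10
E (Lin): max(4, 13, -10) = 13
T (Chen): min(-3, -12, -18) = -18
U (Chen): min(-13, 17, -16, 14) = -16
V (Chen): min(-1, 18) = -1
F (Lin): max(-18, -16, -1) = -1
A (Chen): min(13, -1) = -1
W (Chen): min(0, -10, 3) = -10
X (Chen): min(-14, 16, 14, -11) = -14
Y (Chen): min(-11, 6) = -11
G (Lin): max(-10, -14, -11) = -10
Z (Chen): min(-18, 17, 13) = -18
AA (Chen): min(-11, -2) = -11
AB (Chen): min(-17, 14) = -17
H (Lin): max(-18, -11, -17) = -11
AC (Chen): min(-8, -1) = -8
AD (Chen): min(15, -19) = -19
AE (Chen): min(4, 7, -9) = -9
AF (Chen): min(-20, 6, -7) = -20
J (Lin): max(-8, -19, -9, -20) = -8
B (Chen): min(-10, -11, -8) = -11
AG (Chen): min(-16, -1) = -16
AH (Chen): min(6, -18, -1) = -18
AJ (Chen): min(-9, 20, 3) = -9
K (Lin): max(-16, -18, -9) = -9
AK (Chen): min(-17, 4) = -17
AL (Chen): min(13, 5, 10) = 5
L (Lin): max(-17, 5) = 5
C (Chen): min(-9, 5) = -9
AM (Chen): min(17, 14) = 14
AN (Chen): min(-13, 3) = -13
M (Lin): max(14, -13) = 14
AP (Chen): min(-20, -8) = -20
AQ (Chen): min(12, -1, 0, -2) = -2
N (Lin): max(-20, -2) = -2
AR (Chen): min(-18, 4, -11) = -18
AS (Chen): min(4, -6) = -6
P (Lin): max(-18, -6) = -6
D (Chen): min(14, -2, -6) = -6
root (Lin): max(-1, -11, -9, -6) = -1
Lin at root wants the highest of {A=-1, B=-11, C=-9, D=-6}, so chooses A.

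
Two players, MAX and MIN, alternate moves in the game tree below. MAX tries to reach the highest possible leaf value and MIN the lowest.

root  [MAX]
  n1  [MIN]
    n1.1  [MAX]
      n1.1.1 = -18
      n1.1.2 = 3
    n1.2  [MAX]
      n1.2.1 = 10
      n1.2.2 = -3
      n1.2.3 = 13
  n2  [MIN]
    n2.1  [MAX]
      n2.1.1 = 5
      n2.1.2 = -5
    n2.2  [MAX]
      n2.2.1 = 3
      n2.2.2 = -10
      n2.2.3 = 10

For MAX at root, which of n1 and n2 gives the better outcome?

n1.1 (MAX): max(-18, 3) = 3
n1.2 (MAX): max(10, -3, 13) = 13
n1 (MIN): min(3, 13) = 3
n2.1 (MAX): max(5, -5) = 5
n2.2 (MAX): max(3, -10, 10) = 10
n2 (MIN): min(5, 10) = 5
MAX prefers the higher value; n1=3, n2=5. n2 is better since 5 > 3.

n2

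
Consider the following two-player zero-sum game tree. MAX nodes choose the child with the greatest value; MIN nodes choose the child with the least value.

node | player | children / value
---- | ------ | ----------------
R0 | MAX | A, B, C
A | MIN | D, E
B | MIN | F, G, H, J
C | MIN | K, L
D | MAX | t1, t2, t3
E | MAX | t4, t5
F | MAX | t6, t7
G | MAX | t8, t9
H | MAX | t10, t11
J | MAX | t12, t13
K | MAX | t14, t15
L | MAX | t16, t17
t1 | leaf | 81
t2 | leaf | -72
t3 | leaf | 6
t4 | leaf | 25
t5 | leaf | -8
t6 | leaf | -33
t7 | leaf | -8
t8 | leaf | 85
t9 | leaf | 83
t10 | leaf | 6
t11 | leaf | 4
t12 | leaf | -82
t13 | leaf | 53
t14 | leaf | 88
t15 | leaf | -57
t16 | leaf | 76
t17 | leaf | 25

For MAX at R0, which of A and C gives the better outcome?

D (MAX): max(81, -72, 6) = 81
E (MAX): max(25, -8) = 25
A (MIN): min(81, 25) = 25
K (MAX): max(88, -57) = 88
L (MAX): max(76, 25) = 76
C (MIN): min(88, 76) = 76
MAX prefers the higher value; A=25, C=76. C is better since 76 > 25.

C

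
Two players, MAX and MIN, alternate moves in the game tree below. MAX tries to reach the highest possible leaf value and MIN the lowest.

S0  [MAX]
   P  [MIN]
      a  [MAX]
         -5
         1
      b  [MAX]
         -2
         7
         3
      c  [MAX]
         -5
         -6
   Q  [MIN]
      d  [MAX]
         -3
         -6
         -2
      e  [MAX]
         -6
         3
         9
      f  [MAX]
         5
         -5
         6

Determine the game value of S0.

a (MAX): max(-5, 1) = 1
b (MAX): max(-2, 7, 3) = 7
c (MAX): max(-5, -6) = -5
P (MIN): min(1, 7, -5) = -5
d (MAX): max(-3, -6, -2) = -2
e (MAX): max(-6, 3, 9) = 9
f (MAX): max(5, -5, 6) = 6
Q (MIN): min(-2, 9, 6) = -2
S0 (MAX): max(-5, -2) = -2

-2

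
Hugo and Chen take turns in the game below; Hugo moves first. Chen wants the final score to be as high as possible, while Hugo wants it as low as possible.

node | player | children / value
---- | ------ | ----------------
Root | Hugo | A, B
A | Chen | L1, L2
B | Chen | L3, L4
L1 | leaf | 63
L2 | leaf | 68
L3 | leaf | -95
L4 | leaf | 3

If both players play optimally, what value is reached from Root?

A (Chen): max(63, 68) = 68
B (Chen): max(-95, 3) = 3
Root (Hugo): min(68, 3) = 3

3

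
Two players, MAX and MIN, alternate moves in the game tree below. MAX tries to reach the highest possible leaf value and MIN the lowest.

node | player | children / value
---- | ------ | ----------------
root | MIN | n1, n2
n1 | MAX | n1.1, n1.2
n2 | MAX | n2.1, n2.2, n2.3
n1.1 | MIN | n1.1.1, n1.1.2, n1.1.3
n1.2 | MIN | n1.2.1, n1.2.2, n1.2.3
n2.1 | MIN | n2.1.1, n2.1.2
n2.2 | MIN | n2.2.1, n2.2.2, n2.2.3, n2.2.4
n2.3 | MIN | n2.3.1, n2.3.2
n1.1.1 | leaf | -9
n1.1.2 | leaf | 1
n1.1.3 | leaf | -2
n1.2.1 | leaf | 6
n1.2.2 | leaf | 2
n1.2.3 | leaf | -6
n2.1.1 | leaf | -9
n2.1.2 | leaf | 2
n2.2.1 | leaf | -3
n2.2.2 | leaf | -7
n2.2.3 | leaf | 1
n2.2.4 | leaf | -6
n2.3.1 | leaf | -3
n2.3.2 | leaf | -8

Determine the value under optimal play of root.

n1.1 (MIN): min(-9, 1, -2) = -9
n1.2 (MIN): min(6, 2, -6) = -6
n1 (MAX): max(-9, -6) = -6
n2.1 (MIN): min(-9, 2) = -9
n2.2 (MIN): min(-3, -7, 1, -6) = -7
n2.3 (MIN): min(-3, -8) = -8
n2 (MAX): max(-9, -7, -8) = -7
root (MIN): min(-6, -7) = -7

-7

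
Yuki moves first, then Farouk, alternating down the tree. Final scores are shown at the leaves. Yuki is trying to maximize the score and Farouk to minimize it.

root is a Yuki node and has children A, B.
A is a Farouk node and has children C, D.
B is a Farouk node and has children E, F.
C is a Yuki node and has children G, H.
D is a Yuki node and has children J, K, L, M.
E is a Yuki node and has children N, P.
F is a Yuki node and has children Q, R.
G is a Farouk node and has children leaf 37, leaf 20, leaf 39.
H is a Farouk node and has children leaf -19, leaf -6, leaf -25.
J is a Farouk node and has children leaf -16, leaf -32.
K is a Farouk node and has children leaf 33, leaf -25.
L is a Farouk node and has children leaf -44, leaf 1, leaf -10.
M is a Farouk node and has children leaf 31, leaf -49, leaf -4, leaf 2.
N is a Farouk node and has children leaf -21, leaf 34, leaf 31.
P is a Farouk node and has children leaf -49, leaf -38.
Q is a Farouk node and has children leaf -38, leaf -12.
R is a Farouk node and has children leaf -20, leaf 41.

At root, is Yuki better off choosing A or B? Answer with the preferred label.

B

G (Farouk): min(37, 20, 39) = 20
H (Farouk): min(-19, -6, -25) = -25
C (Yuki): max(20, -25) = 20
J (Farouk): min(-16, -32) = -32
K (Farouk): min(33, -25) = -25
L (Farouk): min(-44, 1, -10) = -44
M (Farouk): min(31, -49, -4, 2) = -49
D (Yuki): max(-32, -25, -44, -49) = -25
A (Farouk): min(20, -25) = -25
N (Farouk): min(-21, 34, 31) = -21
P (Farouk): min(-49, -38) = -49
E (Yuki): max(-21, -49) = -21
Q (Farouk): min(-38, -12) = -38
R (Farouk): min(-20, 41) = -20
F (Yuki): max(-38, -20) = -20
B (Farouk): min(-21, -20) = -21
Yuki prefers the higher value; A=-25, B=-21. B is better since -21 > -25.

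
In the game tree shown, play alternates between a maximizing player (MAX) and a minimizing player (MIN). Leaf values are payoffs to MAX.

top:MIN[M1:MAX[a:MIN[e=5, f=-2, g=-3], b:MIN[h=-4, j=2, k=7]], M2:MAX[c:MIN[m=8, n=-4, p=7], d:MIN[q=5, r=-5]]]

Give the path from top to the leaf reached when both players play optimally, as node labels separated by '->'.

a (MIN): min(5, -2, -3) = -3
b (MIN): min(-4, 2, 7) = -4
M1 (MAX): max(-3, -4) = -3
c (MIN): min(8, -4, 7) = -4
d (MIN): min(5, -5) = -5
M2 (MAX): max(-4, -5) = -4
top (MIN): min(-3, -4) = -4
At top, MIN picks M2 (lowest: -4).
At M2, MAX picks c (highest: -4).
At c, MIN picks n (lowest: -4).
Terminal value -4.

top -> M2 -> c -> n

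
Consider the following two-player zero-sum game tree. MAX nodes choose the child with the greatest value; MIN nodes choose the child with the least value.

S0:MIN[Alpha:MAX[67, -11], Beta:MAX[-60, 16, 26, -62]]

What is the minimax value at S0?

26

Alpha (MAX): max(67, -11) = 67
Beta (MAX): max(-60, 16, 26, -62) = 26
S0 (MIN): min(67, 26) = 26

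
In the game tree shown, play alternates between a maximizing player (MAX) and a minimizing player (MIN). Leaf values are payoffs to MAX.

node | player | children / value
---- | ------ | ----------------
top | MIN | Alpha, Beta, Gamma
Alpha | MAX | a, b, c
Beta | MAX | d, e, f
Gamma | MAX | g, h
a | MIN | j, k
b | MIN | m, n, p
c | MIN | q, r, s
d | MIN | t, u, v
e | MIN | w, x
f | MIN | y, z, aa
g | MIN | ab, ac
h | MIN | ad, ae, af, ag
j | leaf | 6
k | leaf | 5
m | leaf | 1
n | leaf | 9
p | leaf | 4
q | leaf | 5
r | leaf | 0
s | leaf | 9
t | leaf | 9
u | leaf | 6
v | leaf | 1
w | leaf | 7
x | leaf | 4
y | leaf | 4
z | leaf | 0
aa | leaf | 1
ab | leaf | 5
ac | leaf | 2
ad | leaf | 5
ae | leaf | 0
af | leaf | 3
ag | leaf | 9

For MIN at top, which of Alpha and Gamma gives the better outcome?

Gamma

a (MIN): min(6, 5) = 5
b (MIN): min(1, 9, 4) = 1
c (MIN): min(5, 0, 9) = 0
Alpha (MAX): max(5, 1, 0) = 5
g (MIN): min(5, 2) = 2
h (MIN): min(5, 0, 3, 9) = 0
Gamma (MAX): max(2, 0) = 2
MIN prefers the lower value; Alpha=5, Gamma=2. Gamma is better since 2 < 5.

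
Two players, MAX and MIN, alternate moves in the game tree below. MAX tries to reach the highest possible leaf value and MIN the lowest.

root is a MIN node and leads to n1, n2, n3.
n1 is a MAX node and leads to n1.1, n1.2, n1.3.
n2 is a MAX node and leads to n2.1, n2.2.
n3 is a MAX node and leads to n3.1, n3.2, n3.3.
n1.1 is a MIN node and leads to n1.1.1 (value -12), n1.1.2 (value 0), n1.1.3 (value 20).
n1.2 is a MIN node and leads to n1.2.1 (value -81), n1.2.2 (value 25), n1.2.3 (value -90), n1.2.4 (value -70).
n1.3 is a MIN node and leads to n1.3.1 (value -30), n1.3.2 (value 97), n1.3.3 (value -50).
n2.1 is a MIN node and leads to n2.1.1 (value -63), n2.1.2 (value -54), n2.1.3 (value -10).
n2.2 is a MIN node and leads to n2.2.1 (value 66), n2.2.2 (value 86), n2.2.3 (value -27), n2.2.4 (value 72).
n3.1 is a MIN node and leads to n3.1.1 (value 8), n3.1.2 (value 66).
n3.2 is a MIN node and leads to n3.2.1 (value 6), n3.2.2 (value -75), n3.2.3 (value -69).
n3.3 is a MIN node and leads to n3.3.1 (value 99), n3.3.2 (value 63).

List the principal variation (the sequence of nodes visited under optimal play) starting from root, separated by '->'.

n1.1 (MIN): min(-12, 0, 20) = -12
n1.2 (MIN): min(-81, 25, -90, -70) = -90
n1.3 (MIN): min(-30, 97, -50) = -50
n1 (MAX): max(-12, -90, -50) = -12
n2.1 (MIN): min(-63, -54, -10) = -63
n2.2 (MIN): min(66, 86, -27, 72) = -27
n2 (MAX): max(-63, -27) = -27
n3.1 (MIN): min(8, 66) = 8
n3.2 (MIN): min(6, -75, -69) = -75
n3.3 (MIN): min(99, 63) = 63
n3 (MAX): max(8, -75, 63) = 63
root (MIN): min(-12, -27, 63) = -27
At root, MIN picks n2 (lowest: -27).
At n2, MAX picks n2.2 (highest: -27).
At n2.2, MIN picks n2.2.3 (lowest: -27).
Terminal value -27.

root -> n2 -> n2.2 -> n2.2.3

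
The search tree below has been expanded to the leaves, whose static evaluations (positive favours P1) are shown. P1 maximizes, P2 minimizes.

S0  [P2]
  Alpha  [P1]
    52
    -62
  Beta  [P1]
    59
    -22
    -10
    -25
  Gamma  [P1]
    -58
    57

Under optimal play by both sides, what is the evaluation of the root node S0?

52

Alpha (P1): max(52, -62) = 52
Beta (P1): max(59, -22, -10, -25) = 59
Gamma (P1): max(-58, 57) = 57
S0 (P2): min(52, 59, 57) = 52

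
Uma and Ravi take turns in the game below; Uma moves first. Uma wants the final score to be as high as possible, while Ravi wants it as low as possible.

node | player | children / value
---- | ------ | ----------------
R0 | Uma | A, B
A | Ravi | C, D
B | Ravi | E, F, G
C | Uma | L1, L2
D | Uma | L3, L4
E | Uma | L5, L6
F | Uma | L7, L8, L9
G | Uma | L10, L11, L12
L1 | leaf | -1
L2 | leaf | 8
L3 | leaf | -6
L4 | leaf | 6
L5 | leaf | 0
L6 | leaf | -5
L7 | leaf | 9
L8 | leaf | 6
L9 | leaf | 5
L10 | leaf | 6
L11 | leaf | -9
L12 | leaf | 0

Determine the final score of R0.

C (Uma): max(-1, 8) = 8
D (Uma): max(-6, 6) = 6
A (Ravi): min(8, 6) = 6
E (Uma): max(0, -5) = 0
F (Uma): max(9, 6, 5) = 9
G (Uma): max(6, -9, 0) = 6
B (Ravi): min(0, 9, 6) = 0
R0 (Uma): max(6, 0) = 6

6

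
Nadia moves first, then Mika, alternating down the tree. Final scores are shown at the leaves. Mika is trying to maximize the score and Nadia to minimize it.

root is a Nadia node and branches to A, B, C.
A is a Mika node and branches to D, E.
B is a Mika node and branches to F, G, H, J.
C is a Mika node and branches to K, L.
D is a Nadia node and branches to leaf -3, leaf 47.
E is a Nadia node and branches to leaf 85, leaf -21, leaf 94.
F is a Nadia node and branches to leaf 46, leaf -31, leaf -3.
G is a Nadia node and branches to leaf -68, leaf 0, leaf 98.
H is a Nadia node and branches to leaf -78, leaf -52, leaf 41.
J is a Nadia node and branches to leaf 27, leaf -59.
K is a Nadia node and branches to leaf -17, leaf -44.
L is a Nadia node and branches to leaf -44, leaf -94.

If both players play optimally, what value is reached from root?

-44

D (Nadia): min(-3, 47) = -3
E (Nadia): min(85, -21, 94) = -21
A (Mika): max(-3, -21) = -3
F (Nadia): min(46, -31, -3) = -31
G (Nadia): min(-68, 0, 98) = -68
H (Nadia): min(-78, -52, 41) = -78
J (Nadia): min(27, -59) = -59
B (Mika): max(-31, -68, -78, -59) = -31
K (Nadia): min(-17, -44) = -44
L (Nadia): min(-44, -94) = -94
C (Mika): max(-44, -94) = -44
root (Nadia): min(-3, -31, -44) = -44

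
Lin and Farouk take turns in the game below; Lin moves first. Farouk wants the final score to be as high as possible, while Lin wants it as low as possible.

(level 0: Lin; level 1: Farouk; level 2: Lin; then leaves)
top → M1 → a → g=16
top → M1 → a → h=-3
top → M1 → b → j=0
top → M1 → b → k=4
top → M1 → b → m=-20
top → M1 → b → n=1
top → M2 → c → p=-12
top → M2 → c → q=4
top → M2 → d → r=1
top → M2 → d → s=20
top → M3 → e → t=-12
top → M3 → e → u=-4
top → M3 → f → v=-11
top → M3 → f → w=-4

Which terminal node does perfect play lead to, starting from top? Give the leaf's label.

v

a (Lin): min(16, -3) = -3
b (Lin): min(0, 4, -20, 1) = -20
M1 (Farouk): max(-3, -20) = -3
c (Lin): min(-12, 4) = -12
d (Lin): min(1, 20) = 1
M2 (Farouk): max(-12, 1) = 1
e (Lin): min(-12, -4) = -12
f (Lin): min(-11, -4) = -11
M3 (Farouk): max(-12, -11) = -11
top (Lin): min(-3, 1, -11) = -11
At top, Lin picks M3 (lowest: -11).
At M3, Farouk picks f (highest: -11).
At f, Lin picks v (lowest: -11).
Terminal value -11.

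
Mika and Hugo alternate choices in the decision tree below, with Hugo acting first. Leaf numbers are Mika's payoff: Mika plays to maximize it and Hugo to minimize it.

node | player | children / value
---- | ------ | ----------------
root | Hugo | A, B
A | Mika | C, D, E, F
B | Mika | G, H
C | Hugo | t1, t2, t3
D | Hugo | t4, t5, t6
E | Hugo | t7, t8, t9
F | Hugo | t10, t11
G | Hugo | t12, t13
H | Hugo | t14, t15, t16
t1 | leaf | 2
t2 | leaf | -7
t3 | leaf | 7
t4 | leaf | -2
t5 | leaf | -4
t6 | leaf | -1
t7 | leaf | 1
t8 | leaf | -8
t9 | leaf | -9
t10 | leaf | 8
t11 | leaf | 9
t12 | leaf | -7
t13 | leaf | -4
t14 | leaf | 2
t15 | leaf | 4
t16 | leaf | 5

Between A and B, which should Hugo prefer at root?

C (Hugo): min(2, -7, 7) = -7
D (Hugo): min(-2, -4, -1) = -4
E (Hugo): min(1, -8, -9) = -9
F (Hugo): min(8, 9) = 8
A (Mika): max(-7, -4, -9, 8) = 8
G (Hugo): min(-7, -4) = -7
H (Hugo): min(2, 4, 5) = 2
B (Mika): max(-7, 2) = 2
Hugo prefers the lower value; A=8, B=2. B is better since 2 < 8.

B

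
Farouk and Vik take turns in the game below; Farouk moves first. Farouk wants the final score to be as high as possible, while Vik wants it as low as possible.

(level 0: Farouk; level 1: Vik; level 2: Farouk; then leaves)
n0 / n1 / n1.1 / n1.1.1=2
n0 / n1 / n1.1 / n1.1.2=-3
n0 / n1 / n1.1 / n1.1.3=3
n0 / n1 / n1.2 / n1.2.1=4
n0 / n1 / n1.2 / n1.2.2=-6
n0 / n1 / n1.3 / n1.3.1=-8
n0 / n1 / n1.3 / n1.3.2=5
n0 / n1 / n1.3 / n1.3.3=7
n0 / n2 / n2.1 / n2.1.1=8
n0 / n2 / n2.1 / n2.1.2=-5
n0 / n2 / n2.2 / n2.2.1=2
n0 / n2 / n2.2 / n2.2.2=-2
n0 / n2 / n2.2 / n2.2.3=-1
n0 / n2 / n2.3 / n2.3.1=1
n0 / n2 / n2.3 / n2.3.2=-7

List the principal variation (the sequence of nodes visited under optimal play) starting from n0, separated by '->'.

n0 -> n1 -> n1.1 -> n1.1.3

n1.1 (Farouk): max(2, -3, 3) = 3
n1.2 (Farouk): max(4, -6) = 4
n1.3 (Farouk): max(-8, 5, 7) = 7
n1 (Vik): min(3, 4, 7) = 3
n2.1 (Farouk): max(8, -5) = 8
n2.2 (Farouk): max(2, -2, -1) = 2
n2.3 (Farouk): max(1, -7) = 1
n2 (Vik): min(8, 2, 1) = 1
n0 (Farouk): max(3, 1) = 3
At n0, Farouk picks n1 (highest: 3).
At n1, Vik picks n1.1 (lowest: 3).
At n1.1, Farouk picks n1.1.3 (highest: 3).
Terminal value 3.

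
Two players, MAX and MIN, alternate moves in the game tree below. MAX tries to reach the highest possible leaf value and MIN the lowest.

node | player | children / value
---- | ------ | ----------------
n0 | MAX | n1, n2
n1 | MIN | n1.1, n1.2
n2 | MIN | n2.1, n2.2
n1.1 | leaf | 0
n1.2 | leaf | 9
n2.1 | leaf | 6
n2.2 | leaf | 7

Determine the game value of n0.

n1 (MIN): min(0, 9) = 0
n2 (MIN): min(6, 7) = 6
n0 (MAX): max(0, 6) = 6

6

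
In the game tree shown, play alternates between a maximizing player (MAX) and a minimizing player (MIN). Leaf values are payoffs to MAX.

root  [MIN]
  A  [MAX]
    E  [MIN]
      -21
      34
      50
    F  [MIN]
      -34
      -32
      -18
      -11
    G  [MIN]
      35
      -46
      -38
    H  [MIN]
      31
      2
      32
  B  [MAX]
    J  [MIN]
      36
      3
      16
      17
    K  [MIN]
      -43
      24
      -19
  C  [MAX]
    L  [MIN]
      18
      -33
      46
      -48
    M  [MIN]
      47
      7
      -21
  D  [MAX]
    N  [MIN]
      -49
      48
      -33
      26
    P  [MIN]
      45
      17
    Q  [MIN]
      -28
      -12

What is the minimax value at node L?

L (MIN): min(18, -33, 46, -48) = -48

-48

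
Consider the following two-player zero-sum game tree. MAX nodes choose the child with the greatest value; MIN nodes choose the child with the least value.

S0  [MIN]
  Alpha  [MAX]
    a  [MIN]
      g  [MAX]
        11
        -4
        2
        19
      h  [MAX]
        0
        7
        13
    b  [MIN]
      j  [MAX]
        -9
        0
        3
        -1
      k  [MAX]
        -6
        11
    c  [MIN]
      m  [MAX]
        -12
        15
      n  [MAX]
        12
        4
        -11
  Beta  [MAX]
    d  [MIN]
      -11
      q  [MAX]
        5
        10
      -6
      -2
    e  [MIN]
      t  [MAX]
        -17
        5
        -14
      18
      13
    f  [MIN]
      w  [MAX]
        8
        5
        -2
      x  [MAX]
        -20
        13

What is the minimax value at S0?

g (MAX): max(11, -4, 2, 19) = 19
h (MAX): max(0, 7, 13) = 13
a (MIN): min(19, 13) = 13
j (MAX): max(-9, 0, 3, -1) = 3
k (MAX): max(-6, 11) = 11
b (MIN): min(3, 11) = 3
m (MAX): max(-12, 15) = 15
n (MAX): max(12, 4, -11) = 12
c (MIN): min(15, 12) = 12
Alpha (MAX): max(13, 3, 12) = 13
q (MAX): max(5, 10) = 10
d (MIN): min(-11, 10, -6, -2) = -11
t (MAX): max(-17, 5, -14) = 5
e (MIN): min(5, 18, 13) = 5
w (MAX): max(8, 5, -2) = 8
x (MAX): max(-20, 13) = 13
f (MIN): min(8, 13) = 8
Beta (MAX): max(-11, 5, 8) = 8
S0 (MIN): min(13, 8) = 8

8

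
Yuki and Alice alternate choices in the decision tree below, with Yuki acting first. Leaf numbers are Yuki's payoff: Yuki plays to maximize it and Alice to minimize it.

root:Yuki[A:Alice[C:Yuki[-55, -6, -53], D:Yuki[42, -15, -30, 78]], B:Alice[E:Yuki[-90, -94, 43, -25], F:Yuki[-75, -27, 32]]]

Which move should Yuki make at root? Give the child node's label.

B

C (Yuki): max(-55, -6, -53) = -6
D (Yuki): max(42, -15, -30, 78) = 78
A (Alice): min(-6, 78) = -6
E (Yuki): max(-90, -94, 43, -25) = 43
F (Yuki): max(-75, -27, 32) = 32
B (Alice): min(43, 32) = 32
root (Yuki): max(-6, 32) = 32
Yuki at root wants the highest of {A=-6, B=32}, so chooses B.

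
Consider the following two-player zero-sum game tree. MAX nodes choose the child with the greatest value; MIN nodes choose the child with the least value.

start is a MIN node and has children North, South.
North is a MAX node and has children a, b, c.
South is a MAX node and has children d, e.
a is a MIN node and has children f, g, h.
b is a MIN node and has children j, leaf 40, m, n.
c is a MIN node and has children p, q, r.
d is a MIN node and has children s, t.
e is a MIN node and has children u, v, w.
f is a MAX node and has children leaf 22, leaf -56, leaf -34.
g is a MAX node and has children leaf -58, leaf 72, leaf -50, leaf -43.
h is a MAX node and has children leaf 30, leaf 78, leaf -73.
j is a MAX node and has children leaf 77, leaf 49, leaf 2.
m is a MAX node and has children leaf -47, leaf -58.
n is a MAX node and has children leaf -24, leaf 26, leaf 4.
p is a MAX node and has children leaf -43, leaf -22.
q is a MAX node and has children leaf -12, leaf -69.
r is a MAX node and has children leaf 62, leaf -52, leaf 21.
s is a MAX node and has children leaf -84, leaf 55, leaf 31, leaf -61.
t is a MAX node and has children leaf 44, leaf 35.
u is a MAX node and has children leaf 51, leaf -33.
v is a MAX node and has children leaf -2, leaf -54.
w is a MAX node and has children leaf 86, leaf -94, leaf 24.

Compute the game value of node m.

m (MAX): max(-47, -58) = -47

-47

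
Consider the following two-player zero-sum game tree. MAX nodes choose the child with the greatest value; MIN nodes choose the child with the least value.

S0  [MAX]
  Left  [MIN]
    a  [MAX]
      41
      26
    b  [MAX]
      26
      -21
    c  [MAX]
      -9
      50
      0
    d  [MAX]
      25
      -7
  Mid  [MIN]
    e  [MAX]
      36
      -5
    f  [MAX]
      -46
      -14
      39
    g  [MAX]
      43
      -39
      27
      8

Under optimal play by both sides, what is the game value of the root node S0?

a (MAX): max(41, 26) = 41
b (MAX): max(26, -21) = 26
c (MAX): max(-9, 50, 0) = 50
d (MAX): max(25, -7) = 25
Left (MIN): min(41, 26, 50, 25) = 25
e (MAX): max(36, -5) = 36
f (MAX): max(-46, -14, 39) = 39
g (MAX): max(43, -39, 27, 8) = 43
Mid (MIN): min(36, 39, 43) = 36
S0 (MAX): max(25, 36) = 36

36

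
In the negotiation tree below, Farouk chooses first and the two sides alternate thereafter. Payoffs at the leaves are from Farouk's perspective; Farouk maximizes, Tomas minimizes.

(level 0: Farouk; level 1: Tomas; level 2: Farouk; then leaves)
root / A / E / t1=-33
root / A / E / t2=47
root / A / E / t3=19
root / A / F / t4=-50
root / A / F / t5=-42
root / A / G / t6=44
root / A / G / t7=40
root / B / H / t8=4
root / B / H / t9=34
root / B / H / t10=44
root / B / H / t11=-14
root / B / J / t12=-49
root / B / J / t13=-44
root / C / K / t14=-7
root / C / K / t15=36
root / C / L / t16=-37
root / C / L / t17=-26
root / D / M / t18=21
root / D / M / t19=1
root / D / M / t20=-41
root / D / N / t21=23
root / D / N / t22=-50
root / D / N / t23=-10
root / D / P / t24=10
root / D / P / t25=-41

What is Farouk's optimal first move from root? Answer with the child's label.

E (Farouk): max(-33, 47, 19) = 47
F (Farouk): max(-50, -42) = -42
G (Farouk): max(44, 40) = 44
A (Tomas): min(47, -42, 44) = -42
H (Farouk): max(4, 34, 44, -14) = 44
J (Farouk): max(-49, -44) = -44
B (Tomas): min(44, -44) = -44
K (Farouk): max(-7, 36) = 36
L (Farouk): max(-37, -26) = -26
C (Tomas): min(36, -26) = -26
M (Farouk): max(21, 1, -41) = 21
N (Farouk): max(23, -50, -10) = 23
P (Farouk): max(10, -41) = 10
D (Tomas): min(21, 23, 10) = 10
root (Farouk): max(-42, -44, -26, 10) = 10
Farouk at root wants the highest of {A=-42, B=-44, C=-26, D=10}, so chooses D.

D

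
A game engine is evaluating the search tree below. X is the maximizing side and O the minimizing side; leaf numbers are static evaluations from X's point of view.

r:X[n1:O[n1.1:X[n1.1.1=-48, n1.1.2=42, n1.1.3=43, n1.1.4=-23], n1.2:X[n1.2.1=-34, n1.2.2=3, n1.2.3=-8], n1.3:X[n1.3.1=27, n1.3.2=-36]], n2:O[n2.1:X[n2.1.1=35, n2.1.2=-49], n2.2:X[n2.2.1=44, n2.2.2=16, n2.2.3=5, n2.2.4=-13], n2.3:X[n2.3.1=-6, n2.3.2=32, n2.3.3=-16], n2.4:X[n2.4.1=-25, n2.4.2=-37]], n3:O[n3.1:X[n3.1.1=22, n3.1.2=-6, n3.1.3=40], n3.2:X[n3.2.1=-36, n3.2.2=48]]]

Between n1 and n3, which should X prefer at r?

n1.1 (X): max(-48, 42, 43, -23) = 43
n1.2 (X): max(-34, 3, -8) = 3
n1.3 (X): max(27, -36) = 27
n1 (O): min(43, 3, 27) = 3
n3.1 (X): max(22, -6, 40) = 40
n3.2 (X): max(-36, 48) = 48
n3 (O): min(40, 48) = 40
X prefers the higher value; n1=3, n3=40. n3 is better since 40 > 3.

n3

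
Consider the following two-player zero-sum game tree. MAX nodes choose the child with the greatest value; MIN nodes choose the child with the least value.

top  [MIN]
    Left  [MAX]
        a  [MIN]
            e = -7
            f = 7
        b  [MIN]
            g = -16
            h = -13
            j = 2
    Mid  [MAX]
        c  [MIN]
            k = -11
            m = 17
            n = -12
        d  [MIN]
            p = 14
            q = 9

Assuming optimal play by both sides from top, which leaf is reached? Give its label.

a (MIN): min(-7, 7) = -7
b (MIN): min(-16, -13, 2) = -16
Left (MAX): max(-7, -16) = -7
c (MIN): min(-11, 17, -12) = -12
d (MIN): min(14, 9) = 9
Mid (MAX): max(-12, 9) = 9
top (MIN): min(-7, 9) = -7
At top, MIN picks Left (lowest: -7).
At Left, MAX picks a (highest: -7).
At a, MIN picks e (lowest: -7).
Terminal value -7.

e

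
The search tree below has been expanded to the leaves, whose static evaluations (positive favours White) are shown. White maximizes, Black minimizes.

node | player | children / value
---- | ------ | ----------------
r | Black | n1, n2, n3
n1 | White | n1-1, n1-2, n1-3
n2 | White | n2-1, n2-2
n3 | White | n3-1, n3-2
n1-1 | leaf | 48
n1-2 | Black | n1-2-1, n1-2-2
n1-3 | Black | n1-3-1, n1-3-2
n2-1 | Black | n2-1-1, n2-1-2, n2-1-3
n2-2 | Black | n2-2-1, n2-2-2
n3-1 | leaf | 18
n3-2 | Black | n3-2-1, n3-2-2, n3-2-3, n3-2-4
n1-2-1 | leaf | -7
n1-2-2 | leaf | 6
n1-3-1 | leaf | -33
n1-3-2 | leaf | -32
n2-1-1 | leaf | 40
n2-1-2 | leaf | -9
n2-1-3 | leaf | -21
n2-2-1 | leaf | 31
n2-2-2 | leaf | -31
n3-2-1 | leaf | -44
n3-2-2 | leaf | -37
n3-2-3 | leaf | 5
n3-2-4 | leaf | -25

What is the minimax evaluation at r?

-21

n1-2 (Black): min(-7, 6) = -7
n1-3 (Black): min(-33, -32) = -33
n1 (White): max(48, -7, -33) = 48
n2-1 (Black): min(40, -9, -21) = -21
n2-2 (Black): min(31, -31) = -31
n2 (White): max(-21, -31) = -21
n3-2 (Black): min(-44, -37, 5, -25) = -44
n3 (White): max(18, -44) = 18
r (Black): min(48, -21, 18) = -21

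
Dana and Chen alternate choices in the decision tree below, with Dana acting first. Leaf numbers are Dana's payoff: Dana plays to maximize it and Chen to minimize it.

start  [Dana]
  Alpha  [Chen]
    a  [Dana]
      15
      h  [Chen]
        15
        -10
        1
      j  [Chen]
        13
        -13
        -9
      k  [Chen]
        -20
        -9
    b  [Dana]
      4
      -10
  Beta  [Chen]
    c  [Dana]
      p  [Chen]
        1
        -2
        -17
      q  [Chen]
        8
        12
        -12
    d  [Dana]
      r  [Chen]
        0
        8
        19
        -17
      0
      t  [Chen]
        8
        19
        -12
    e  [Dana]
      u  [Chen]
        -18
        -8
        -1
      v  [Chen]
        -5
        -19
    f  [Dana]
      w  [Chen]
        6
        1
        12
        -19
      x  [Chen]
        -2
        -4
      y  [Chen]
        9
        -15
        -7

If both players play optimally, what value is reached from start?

4

h (Chen): min(15, -10, 1) = -10
j (Chen): min(13, -13, -9) = -13
k (Chen): min(-20, -9) = -20
a (Dana): max(15, -10, -13, -20) = 15
b (Dana): max(4, -10) = 4
Alpha (Chen): min(15, 4) = 4
p (Chen): min(1, -2, -17) = -17
q (Chen): min(8, 12, -12) = -12
c (Dana): max(-17, -12) = -12
r (Chen): min(0, 8, 19, -17) = -17
t (Chen): min(8, 19, -12) = -12
d (Dana): max(-17, 0, -12) = 0
u (Chen): min(-18, -8, -1) = -18
v (Chen): min(-5, -19) = -19
e (Dana): max(-18, -19) = -18
w (Chen): min(6, 1, 12, -19) = -19
x (Chen): min(-2, -4) = -4
y (Chen): min(9, -15, -7) = -15
f (Dana): max(-19, -4, -15) = -4
Beta (Chen): min(-12, 0, -18, -4) = -18
start (Dana): max(4, -18) = 4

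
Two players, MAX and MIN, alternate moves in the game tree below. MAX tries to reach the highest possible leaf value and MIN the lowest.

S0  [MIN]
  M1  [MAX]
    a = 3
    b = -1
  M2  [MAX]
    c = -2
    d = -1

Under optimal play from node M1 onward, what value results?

3

M1 (MAX): max(3, -1) = 3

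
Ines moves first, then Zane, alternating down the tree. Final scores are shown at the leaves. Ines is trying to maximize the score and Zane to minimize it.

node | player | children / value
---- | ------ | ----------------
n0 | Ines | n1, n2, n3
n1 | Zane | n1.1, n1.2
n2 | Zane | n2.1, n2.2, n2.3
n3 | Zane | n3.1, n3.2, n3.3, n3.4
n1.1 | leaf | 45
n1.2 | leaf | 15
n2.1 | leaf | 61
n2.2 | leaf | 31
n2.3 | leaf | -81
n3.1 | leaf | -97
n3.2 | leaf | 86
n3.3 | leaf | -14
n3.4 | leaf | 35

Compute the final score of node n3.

n3 (Zane): min(-97, 86, -14, 35) = -97

-97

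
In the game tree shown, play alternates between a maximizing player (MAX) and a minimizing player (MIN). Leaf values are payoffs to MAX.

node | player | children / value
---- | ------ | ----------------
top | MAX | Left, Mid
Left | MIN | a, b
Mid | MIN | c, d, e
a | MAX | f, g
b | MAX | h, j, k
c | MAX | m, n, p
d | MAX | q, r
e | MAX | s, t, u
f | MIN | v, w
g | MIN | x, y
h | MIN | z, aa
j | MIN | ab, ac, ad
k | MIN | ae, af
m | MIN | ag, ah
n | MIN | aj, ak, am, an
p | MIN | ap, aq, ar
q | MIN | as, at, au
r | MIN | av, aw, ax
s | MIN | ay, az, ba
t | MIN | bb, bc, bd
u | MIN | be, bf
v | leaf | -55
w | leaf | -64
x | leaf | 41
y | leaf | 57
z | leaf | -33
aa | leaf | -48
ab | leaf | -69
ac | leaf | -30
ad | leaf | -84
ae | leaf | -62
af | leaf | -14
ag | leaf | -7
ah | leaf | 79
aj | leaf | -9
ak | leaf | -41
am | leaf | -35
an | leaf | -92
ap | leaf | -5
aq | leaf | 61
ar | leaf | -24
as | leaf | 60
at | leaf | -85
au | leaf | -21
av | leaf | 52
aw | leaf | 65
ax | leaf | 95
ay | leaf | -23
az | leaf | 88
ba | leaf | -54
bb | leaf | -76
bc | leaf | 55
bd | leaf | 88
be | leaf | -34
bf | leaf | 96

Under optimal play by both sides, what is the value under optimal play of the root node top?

f (MIN): min(-55, -64) = -64
g (MIN): min(41, 57) = 41
a (MAX): max(-64, 41) = 41
h (MIN): min(-33, -48) = -48
j (MIN): min(-69, -30, -84) = -84
k (MIN): min(-62, -14) = -62
b (MAX): max(-48, -84, -62) = -48
Left (MIN): min(41, -48) = -48
m (MIN): min(-7, 79) = -7
n (MIN): min(-9, -41, -35, -92) = -92
p (MIN): min(-5, 61, -24) = -24
c (MAX): max(-7, -92, -24) = -7
q (MIN): min(60, -85, -21) = -85
r (MIN): min(52, 65, 95) = 52
d (MAX): max(-85, 52) = 52
s (MIN): min(-23, 88, -54) = -54
t (MIN): min(-76, 55, 88) = -76
u (MIN): min(-34, 96) = -34
e (MAX): max(-54, -76, -34) = -34
Mid (MIN): min(-7, 52, -34) = -34
top (MAX): max(-48, -34) = -34

-34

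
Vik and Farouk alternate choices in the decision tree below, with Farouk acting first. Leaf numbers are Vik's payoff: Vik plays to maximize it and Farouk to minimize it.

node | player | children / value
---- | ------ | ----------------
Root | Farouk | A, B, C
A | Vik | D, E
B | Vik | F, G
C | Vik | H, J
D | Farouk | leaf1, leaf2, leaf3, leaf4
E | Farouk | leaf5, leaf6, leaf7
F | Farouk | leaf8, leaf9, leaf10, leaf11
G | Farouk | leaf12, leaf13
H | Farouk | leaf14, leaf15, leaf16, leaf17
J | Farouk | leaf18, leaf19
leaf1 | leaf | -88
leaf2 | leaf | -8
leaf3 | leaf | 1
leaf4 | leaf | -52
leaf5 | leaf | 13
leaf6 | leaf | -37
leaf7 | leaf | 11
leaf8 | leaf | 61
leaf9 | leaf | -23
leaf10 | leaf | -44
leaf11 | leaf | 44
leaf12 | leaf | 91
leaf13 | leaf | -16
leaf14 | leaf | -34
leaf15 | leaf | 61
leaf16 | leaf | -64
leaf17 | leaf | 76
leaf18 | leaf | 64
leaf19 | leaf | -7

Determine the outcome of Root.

D (Farouk): min(-88, -8, 1, -52) = -88
E (Farouk): min(13, -37, 11) = -37
A (Vik): max(-88, -37) = -37
F (Farouk): min(61, -23, -44, 44) = -44
G (Farouk): min(91, -16) = -16
B (Vik): max(-44, -16) = -16
H (Farouk): min(-34, 61, -64, 76) = -64
J (Farouk): min(64, -7) = -7
C (Vik): max(-64, -7) = -7
Root (Farouk): min(-37, -16, -7) = -37

-37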